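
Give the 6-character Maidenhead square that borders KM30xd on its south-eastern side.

KM40ac

Longitude subsquare x = 23; +1 → 24, wraps to 0 = a, carry into square.
Longitude square 3; +1 → 4.
Latitude subsquare d = 3; −1 → 2 = c.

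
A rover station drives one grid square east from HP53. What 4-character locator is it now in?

HP63

Longitude square 5; +1 → 6.
The latitude characters are unchanged.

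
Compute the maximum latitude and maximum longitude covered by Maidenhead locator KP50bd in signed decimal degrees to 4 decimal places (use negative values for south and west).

60.1667, 30.1667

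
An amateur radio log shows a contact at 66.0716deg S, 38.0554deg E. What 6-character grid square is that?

Add 180° to longitude and 90° to latitude: 218.0554, 23.9284.
Field: 218.0554/20 → 10 → K, 23.9284/10 → 2 → C; chars KC.
Square: 18.0554/2 → 9, 3.9284/1 → 3; chars 93.
Subsquare: 0.0554/0.0833333 → 0 → a, 0.9284/0.0416667 → 22 → w; chars aw.

KC93aw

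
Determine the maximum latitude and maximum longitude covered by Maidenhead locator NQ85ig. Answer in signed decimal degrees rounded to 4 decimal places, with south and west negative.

Field N=13, Q=16: +13·20° lon, +16·10° lat → SW at lon 80°, lat 70°.
Square 8, 5: +8·2° lon, +5·1° lat → SW at lon 96°, lat 75°.
Subsquare i=8, g=6: +8·0.0833333° lon, +6·0.0416667° lat → SW at lon 96.6667°, lat 75.25°.
Cell spans 0.0833333° lon × 0.0416667° lat. NE corner is SW corner plus one full cell.
latitude 75.2917, longitude 96.7500.

75.2917, 96.7500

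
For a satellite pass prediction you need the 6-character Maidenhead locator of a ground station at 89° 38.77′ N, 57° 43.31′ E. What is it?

Add 180° to longitude and 90° to latitude: 237.7218, 179.6462.
Field (20°×10°, letters A–R): 237.7218/20 → 11 → L, 179.6462/10 → 17 → R; chars LR.
Square (2°×1°, digits 0–9): 17.7218/2 → 8, 9.6462/1 → 9; chars 89.
Subsquare (5′×2.5′, letters a–x): 1.7218/0.0833333 → 20 → u, 0.6462/0.0416667 → 15 → p; chars up.

LR89up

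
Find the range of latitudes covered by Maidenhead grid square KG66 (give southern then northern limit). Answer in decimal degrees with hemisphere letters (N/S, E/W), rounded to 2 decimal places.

Field K=10, G=6: +10·20° lon, +6·10° lat → SW at lon 20°, lat -30°.
Square 6, 6: +6·2° lon, +6·1° lat → SW at lon 32°, lat -24°.
Cell spans 2° lon × 1° lat.
south 24.00° S, north 23.00° S.

24.00° S, 23.00° S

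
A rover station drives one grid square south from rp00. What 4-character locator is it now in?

Latitude square 0; −1 → -1, wraps to 9, carry into field.
Latitude field P = 15; −1 → 14 = O.
The longitude characters are unchanged.

RO09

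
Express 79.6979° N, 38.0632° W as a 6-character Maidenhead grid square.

Add 180° to longitude and 90° to latitude: 141.9368, 169.6979.
Field: 141.9368/20 → 7 → H, 169.6979/10 → 16 → Q; chars HQ.
Square: 1.9368/2 → 0, 9.6979/1 → 9; chars 09.
Subsquare: 1.9368/0.0833333 → 23 → x, 0.6979/0.0416667 → 16 → q; chars xq.

HQ09xq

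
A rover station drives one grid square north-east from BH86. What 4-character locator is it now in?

BH97

Longitude square 8; +1 → 9.
Latitude square 6; +1 → 7.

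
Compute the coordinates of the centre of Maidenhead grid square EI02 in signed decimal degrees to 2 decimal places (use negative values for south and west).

Field E=4, I=8: +4·20° lon, +8·10° lat → SW at lon -100°, lat -10°.
Square 0, 2: +0·2° lon, +2·1° lat → SW at lon -100°, lat -8°.
Cell spans 2° lon × 1° lat. Centre is SW corner plus half of each.
latitude -7.50, longitude -99.00.

-7.50, -99.00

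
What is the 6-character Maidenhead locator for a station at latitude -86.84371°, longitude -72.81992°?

FA33od

Shift to the Maidenhead origin (180°W, 90°S): lon 107.1801, lat 3.1563.
Field (20°×10°, letters A–R): lon ⌊107.1801/20⌋ = 5 → F; lat ⌊3.1563/10⌋ = 0 → A.
Square (2°×1°, digits 0–9): lon ⌊7.1801/2⌋ = 3; lat ⌊3.1563/1⌋ = 3.
Subsquare (5′×2.5′, letters a–x): lon ⌊1.1801/0.0833333⌋ = 14 → o; lat ⌊0.1563/0.0416667⌋ = 3 → d.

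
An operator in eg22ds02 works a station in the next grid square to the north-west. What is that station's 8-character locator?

EG22cs93

Longitude extended square 0; −1 → -1, wraps to 9, carry into subsquare.
Longitude subsquare d = 3; −1 → 2 = c.
Latitude extended square 2; +1 → 3.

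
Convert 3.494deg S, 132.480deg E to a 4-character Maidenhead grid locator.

Add 180° to longitude and 90° to latitude: 312.48, 86.51.
Field: lon ⌊312.48/20⌋ = 15 → P; lat ⌊86.51/10⌋ = 8 → I.
Square: lon ⌊12.48/2⌋ = 6; lat ⌊6.51/1⌋ = 6.

PI66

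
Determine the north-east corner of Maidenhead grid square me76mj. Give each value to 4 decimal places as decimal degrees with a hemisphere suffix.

43.5833° S, 75.0833° E

Field M=12, E=4: +12·20° lon, +4·10° lat → SW at lon 60°, lat -50°.
Square 7, 6: +7·2° lon, +6·1° lat → SW at lon 74°, lat -44°.
Subsquare m=12, j=9: +12·0.0833333° lon, +9·0.0416667° lat → SW at lon 75°, lat -43.625°.
Cell spans 0.0833333° lon × 0.0416667° lat. NE corner is SW corner plus one full cell.
latitude 43.5833° S, longitude 75.0833° E.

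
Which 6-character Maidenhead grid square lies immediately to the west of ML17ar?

Longitude subsquare a = 0; −1 → -1, wraps to 23 = x, carry into square.
Longitude square 1; −1 → 0.
The latitude characters are unchanged.

ML07xr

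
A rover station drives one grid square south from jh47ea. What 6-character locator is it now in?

JH46ex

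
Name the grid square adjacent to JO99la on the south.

JO98lx

Latitude subsquare a = 0; −1 → -1, wraps to 23 = x, carry into square.
Latitude square 9; −1 → 8.
The longitude characters are unchanged.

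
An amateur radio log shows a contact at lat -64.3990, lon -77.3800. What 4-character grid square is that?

Shift to the Maidenhead origin (180°W, 90°S): lon 102.62, lat 25.60.
Field: lon ⌊102.62/20⌋ = 5 → F; lat ⌊25.60/10⌋ = 2 → C.
Square: lon ⌊2.62/2⌋ = 1; lat ⌊5.60/1⌋ = 5.

FC15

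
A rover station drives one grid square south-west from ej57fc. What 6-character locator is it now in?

Longitude subsquare f = 5; −1 → 4 = e.
Latitude subsquare c = 2; −1 → 1 = b.

EJ57eb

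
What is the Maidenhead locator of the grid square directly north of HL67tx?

Latitude subsquare x = 23; +1 → 24, wraps to 0 = a, carry into square.
Latitude square 7; +1 → 8.
The longitude characters are unchanged.

HL68ta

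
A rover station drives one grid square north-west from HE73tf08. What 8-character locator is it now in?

HE73sf99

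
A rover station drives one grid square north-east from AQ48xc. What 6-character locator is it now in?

AQ58ad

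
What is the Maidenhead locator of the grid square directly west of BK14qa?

BK14pa

Longitude subsquare q = 16; −1 → 15 = p.
The latitude characters are unchanged.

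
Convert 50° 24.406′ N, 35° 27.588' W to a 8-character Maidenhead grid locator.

Offset from 180°W / 90°S: lon 144.54020°, lat 140.40677°.
Field (20°×10°, letters A–R): 144.54020/20 → 7 → H, 140.40677/10 → 14 → O; chars HO.
Square (2°×1°, digits 0–9): 4.54020/2 → 2, 0.40677/1 → 0; chars 20.
Subsquare (5′×2.5′, letters a–x): 0.54020/0.0833333 → 6 → g, 0.40677/0.0416667 → 9 → j; chars gj.
Extended square (30″×15″, digits 0–9): 0.04020/0.00833333 → 4, 0.03177/0.00416667 → 7; chars 47.

HO20gj47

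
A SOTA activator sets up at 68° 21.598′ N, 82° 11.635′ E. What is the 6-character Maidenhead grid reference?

NP18ci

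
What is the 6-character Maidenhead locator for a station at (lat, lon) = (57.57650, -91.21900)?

Offset from 180°W / 90°S: lon 88.7810°, lat 147.5765°.
Field: 88.7810/20 → 4 → E, 147.5765/10 → 14 → O; chars EO.
Square: 8.7810/2 → 4, 7.5765/1 → 7; chars 47.
Subsquare: 0.7810/0.0833333 → 9 → j, 0.5765/0.0416667 → 13 → n; chars jn.

EO47jn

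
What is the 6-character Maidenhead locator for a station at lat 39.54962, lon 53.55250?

LM69sn

Shift to the Maidenhead origin (180°W, 90°S): lon 233.5525, lat 129.5496.
Field: 233.5525/20 → 11 → L, 129.5496/10 → 12 → M; chars LM.
Square: 13.5525/2 → 6, 9.5496/1 → 9; chars 69.
Subsquare: 1.5525/0.0833333 → 18 → s, 0.5496/0.0416667 → 13 → n; chars sn.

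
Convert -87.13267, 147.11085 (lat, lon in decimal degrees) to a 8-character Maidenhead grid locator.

Add 180° to longitude and 90° to latitude: 327.11085, 2.86733.
Field: 327.11085/20 → 16 → Q, 2.86733/10 → 0 → A; chars QA.
Square: 7.11085/2 → 3, 2.86733/1 → 2; chars 32.
Subsquare: 1.11085/0.0833333 → 13 → n, 0.86733/0.0416667 → 20 → u; chars nu.
Extended square: 0.02752/0.00833333 → 3, 0.03400/0.00416667 → 8; chars 38.

QA32nu38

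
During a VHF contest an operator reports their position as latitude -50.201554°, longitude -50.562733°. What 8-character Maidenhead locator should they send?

GD49rt21

Shift to the Maidenhead origin (180°W, 90°S): lon 129.43727, lat 39.79845.
Field: 129.43727/20 → 6 → G, 39.79845/10 → 3 → D; chars GD.
Square: 9.43727/2 → 4, 9.79845/1 → 9; chars 49.
Subsquare: 1.43727/0.0833333 → 17 → r, 0.79845/0.0416667 → 19 → t; chars rt.
Extended square: 0.02060/0.00833333 → 2, 0.00678/0.00416667 → 1; chars 21.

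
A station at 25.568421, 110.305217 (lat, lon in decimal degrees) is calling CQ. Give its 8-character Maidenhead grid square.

OL55dn66

Add 180° to longitude and 90° to latitude: 290.30522, 115.56842.
Field: 290.30522/20 → 14 → O, 115.56842/10 → 11 → L; chars OL.
Square: 10.30522/2 → 5, 5.56842/1 → 5; chars 55.
Subsquare: 0.30522/0.0833333 → 3 → d, 0.56842/0.0416667 → 13 → n; chars dn.
Extended square: 0.05522/0.00833333 → 6, 0.02675/0.00416667 → 6; chars 66.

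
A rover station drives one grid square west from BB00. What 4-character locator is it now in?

AB90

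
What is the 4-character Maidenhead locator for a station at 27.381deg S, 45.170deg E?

LG22

Shift to the Maidenhead origin (180°W, 90°S): lon 225.17, lat 62.62.
Field (20°×10°, letters A–R): lon ⌊225.17/20⌋ = 11 → L; lat ⌊62.62/10⌋ = 6 → G.
Square (2°×1°, digits 0–9): lon ⌊5.17/2⌋ = 2; lat ⌊2.62/1⌋ = 2.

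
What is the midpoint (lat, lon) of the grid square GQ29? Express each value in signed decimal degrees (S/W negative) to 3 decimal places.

Field G=6, Q=16: +6·20° lon, +16·10° lat → SW at lon -60°, lat 70°.
Square 2, 9: +2·2° lon, +9·1° lat → SW at lon -56°, lat 79°.
Cell spans 2° lon × 1° lat. Centre is SW corner plus half of each.
latitude 79.500, longitude -55.000.

79.500, -55.000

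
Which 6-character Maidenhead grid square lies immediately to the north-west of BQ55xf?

Longitude subsquare x = 23; −1 → 22 = w.
Latitude subsquare f = 5; +1 → 6 = g.

BQ55wg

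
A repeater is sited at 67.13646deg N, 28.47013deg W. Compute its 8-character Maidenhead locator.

HP57sd32

Offset from 180°W / 90°S: lon 151.52987°, lat 157.13646°.
Field: lon ⌊151.52987/20⌋ = 7 → H; lat ⌊157.13646/10⌋ = 15 → P.
Square: lon ⌊11.52987/2⌋ = 5; lat ⌊7.13646/1⌋ = 7.
Subsquare: lon ⌊1.52987/0.0833333⌋ = 18 → s; lat ⌊0.13646/0.0416667⌋ = 3 → d.
Extended square: lon ⌊0.02987/0.00833333⌋ = 3; lat ⌊0.01146/0.00416667⌋ = 2.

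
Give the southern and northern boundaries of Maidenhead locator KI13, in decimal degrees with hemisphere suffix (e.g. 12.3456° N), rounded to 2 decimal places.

7.00° S, 6.00° S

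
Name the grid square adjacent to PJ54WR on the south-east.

Longitude subsquare w = 22; +1 → 23 = x.
Latitude subsquare r = 17; −1 → 16 = q.

PJ54xq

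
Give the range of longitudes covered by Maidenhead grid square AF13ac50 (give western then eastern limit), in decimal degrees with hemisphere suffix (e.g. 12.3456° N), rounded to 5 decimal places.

177.95833° W, 177.95000° W

Field A=0, F=5: +0·20° lon, +5·10° lat → SW at lon -180°, lat -40°.
Square 1, 3: +1·2° lon, +3·1° lat → SW at lon -178°, lat -37°.
Subsquare a=0, c=2: +0·0.0833333° lon, +2·0.0416667° lat → SW at lon -178°, lat -36.9167°.
Extended square 5, 0: +5·0.00833333° lon, +0·0.00416667° lat → SW at lon -177.958°, lat -36.9167°.
Cell spans 0.00833333° lon × 0.00416667° lat.
west 177.95833° W, east 177.95000° W.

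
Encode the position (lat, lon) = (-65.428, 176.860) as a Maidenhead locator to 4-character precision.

RC84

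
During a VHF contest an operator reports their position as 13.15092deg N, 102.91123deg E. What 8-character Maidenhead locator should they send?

OK13kd96

Shift to the Maidenhead origin (180°W, 90°S): lon 282.91123, lat 103.15092.
Field: 282.91123/20 → 14 → O, 103.15092/10 → 10 → K; chars OK.
Square: 2.91123/2 → 1, 3.15092/1 → 3; chars 13.
Subsquare: 0.91123/0.0833333 → 10 → k, 0.15092/0.0416667 → 3 → d; chars kd.
Extended square: 0.07790/0.00833333 → 9, 0.02592/0.00416667 → 6; chars 96.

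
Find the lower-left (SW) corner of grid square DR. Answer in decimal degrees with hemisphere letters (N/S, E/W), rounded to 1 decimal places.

80.0° N, 120.0° W

Field D=3, R=17: +3·20° lon, +17·10° lat → SW at lon -120°, lat 80°.
latitude 80.0° N, longitude 120.0° W.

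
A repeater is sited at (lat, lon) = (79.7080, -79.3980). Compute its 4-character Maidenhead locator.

FQ09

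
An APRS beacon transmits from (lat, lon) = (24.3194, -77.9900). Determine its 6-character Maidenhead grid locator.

Offset from 180°W / 90°S: lon 102.0100°, lat 114.3194°.
Field: 102.0100/20 → 5 → F, 114.3194/10 → 11 → L; chars FL.
Square: 2.0100/2 → 1, 4.3194/1 → 4; chars 14.
Subsquare: 0.0100/0.0833333 → 0 → a, 0.3194/0.0416667 → 7 → h; chars ah.

FL14ah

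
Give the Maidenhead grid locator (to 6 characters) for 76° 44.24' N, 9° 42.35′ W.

IQ56dr

Offset from 180°W / 90°S: lon 170.2942°, lat 166.7373°.
Field: lon ⌊170.2942/20⌋ = 8 → I; lat ⌊166.7373/10⌋ = 16 → Q.
Square: lon ⌊10.2942/2⌋ = 5; lat ⌊6.7373/1⌋ = 6.
Subsquare: lon ⌊0.2942/0.0833333⌋ = 3 → d; lat ⌊0.7373/0.0416667⌋ = 17 → r.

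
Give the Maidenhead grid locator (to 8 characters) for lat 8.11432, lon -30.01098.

HJ48xc87

Shift to the Maidenhead origin (180°W, 90°S): lon 149.98902, lat 98.11432.
Field: lon ⌊149.98902/20⌋ = 7 → H; lat ⌊98.11432/10⌋ = 9 → J.
Square: lon ⌊9.98902/2⌋ = 4; lat ⌊8.11432/1⌋ = 8.
Subsquare: lon ⌊1.98902/0.0833333⌋ = 23 → x; lat ⌊0.11432/0.0416667⌋ = 2 → c.
Extended square: lon ⌊0.07235/0.00833333⌋ = 8; lat ⌊0.03099/0.00416667⌋ = 7.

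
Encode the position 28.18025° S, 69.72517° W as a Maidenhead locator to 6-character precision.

FG51dt

Offset from 180°W / 90°S: lon 110.2748°, lat 61.8197°.
Field: 110.2748/20 → 5 → F, 61.8197/10 → 6 → G; chars FG.
Square: 10.2748/2 → 5, 1.8197/1 → 1; chars 51.
Subsquare: 0.2748/0.0833333 → 3 → d, 0.8197/0.0416667 → 19 → t; chars dt.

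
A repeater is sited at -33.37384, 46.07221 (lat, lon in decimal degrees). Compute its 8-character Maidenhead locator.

LF36ap80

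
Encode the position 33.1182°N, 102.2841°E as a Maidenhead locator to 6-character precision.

Offset from 180°W / 90°S: lon 282.2841°, lat 123.1182°.
Field: 282.2841/20 → 14 → O, 123.1182/10 → 12 → M; chars OM.
Square: 2.2841/2 → 1, 3.1182/1 → 3; chars 13.
Subsquare: 0.2841/0.0833333 → 3 → d, 0.1182/0.0416667 → 2 → c; chars dc.

OM13dc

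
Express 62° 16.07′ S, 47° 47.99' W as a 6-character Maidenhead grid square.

Shift to the Maidenhead origin (180°W, 90°S): lon 132.2002, lat 27.7322.
Field: lon ⌊132.2002/20⌋ = 6 → G; lat ⌊27.7322/10⌋ = 2 → C.
Square: lon ⌊12.2002/2⌋ = 6; lat ⌊7.7322/1⌋ = 7.
Subsquare: lon ⌊0.2002/0.0833333⌋ = 2 → c; lat ⌊0.7322/0.0416667⌋ = 17 → r.

GC67cr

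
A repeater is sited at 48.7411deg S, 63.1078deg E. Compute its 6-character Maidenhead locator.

ME11ng

Offset from 180°W / 90°S: lon 243.1078°, lat 41.2589°.
Field: lon ⌊243.1078/20⌋ = 12 → M; lat ⌊41.2589/10⌋ = 4 → E.
Square: lon ⌊3.1078/2⌋ = 1; lat ⌊1.2589/1⌋ = 1.
Subsquare: lon ⌊1.1078/0.0833333⌋ = 13 → n; lat ⌊0.2589/0.0416667⌋ = 6 → g.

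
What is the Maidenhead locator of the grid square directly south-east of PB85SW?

PB85tv

Longitude subsquare s = 18; +1 → 19 = t.
Latitude subsquare w = 22; −1 → 21 = v.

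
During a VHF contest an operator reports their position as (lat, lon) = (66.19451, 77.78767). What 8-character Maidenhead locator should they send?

MP86ve46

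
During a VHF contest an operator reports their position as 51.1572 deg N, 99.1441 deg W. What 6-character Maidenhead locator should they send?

EO01kd

Offset from 180°W / 90°S: lon 80.8559°, lat 141.1572°.
Field: 80.8559/20 → 4 → E, 141.1572/10 → 14 → O; chars EO.
Square: 0.8559/2 → 0, 1.1572/1 → 1; chars 01.
Subsquare: 0.8559/0.0833333 → 10 → k, 0.1572/0.0416667 → 3 → d; chars kd.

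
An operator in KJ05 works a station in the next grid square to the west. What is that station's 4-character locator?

Longitude square 0; −1 → -1, wraps to 9, carry into field.
Longitude field K = 10; −1 → 9 = J.
The latitude characters are unchanged.

JJ95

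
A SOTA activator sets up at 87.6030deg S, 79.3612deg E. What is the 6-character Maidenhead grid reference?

Offset from 180°W / 90°S: lon 259.3612°, lat 2.3970°.
Field: lon ⌊259.3612/20⌋ = 12 → M; lat ⌊2.3970/10⌋ = 0 → A.
Square: lon ⌊19.3612/2⌋ = 9; lat ⌊2.3970/1⌋ = 2.
Subsquare: lon ⌊1.3612/0.0833333⌋ = 16 → q; lat ⌊0.3970/0.0416667⌋ = 9 → j.

MA92qj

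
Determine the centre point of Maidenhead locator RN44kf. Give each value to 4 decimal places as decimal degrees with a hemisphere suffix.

44.2292° N, 168.8750° E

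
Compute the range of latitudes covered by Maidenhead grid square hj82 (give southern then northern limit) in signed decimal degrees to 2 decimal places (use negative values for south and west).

2.00, 3.00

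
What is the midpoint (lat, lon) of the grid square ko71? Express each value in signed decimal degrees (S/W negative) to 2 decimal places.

Field K=10, O=14: +10·20° lon, +14·10° lat → SW at lon 20°, lat 50°.
Square 7, 1: +7·2° lon, +1·1° lat → SW at lon 34°, lat 51°.
Cell spans 2° lon × 1° lat. Centre is SW corner plus half of each.
latitude 51.50, longitude 35.00.

51.50, 35.00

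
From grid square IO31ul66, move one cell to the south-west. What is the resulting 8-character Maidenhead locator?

IO31ul55

Longitude extended square 6; −1 → 5.
Latitude extended square 6; −1 → 5.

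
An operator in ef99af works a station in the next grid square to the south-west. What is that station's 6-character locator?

EF89xe

Longitude subsquare a = 0; −1 → -1, wraps to 23 = x, carry into square.
Longitude square 9; −1 → 8.
Latitude subsquare f = 5; −1 → 4 = e.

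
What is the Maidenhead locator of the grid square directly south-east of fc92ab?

FC92ba

Longitude subsquare a = 0; +1 → 1 = b.
Latitude subsquare b = 1; −1 → 0 = a.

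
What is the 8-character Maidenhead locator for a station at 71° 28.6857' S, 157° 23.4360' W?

BB18hm35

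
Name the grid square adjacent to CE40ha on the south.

CD49hx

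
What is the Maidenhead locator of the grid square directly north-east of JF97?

KF08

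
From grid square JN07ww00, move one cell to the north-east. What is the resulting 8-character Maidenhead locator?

Longitude extended square 0; +1 → 1.
Latitude extended square 0; +1 → 1.

JN07ww11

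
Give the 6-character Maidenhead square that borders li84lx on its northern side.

LI85la

Latitude subsquare x = 23; +1 → 24, wraps to 0 = a, carry into square.
Latitude square 4; +1 → 5.
The longitude characters are unchanged.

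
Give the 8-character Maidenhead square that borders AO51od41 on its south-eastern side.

AO51od50

Longitude extended square 4; +1 → 5.
Latitude extended square 1; −1 → 0.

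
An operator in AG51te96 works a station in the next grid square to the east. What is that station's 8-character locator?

AG51ue06

Longitude extended square 9; +1 → 10, wraps to 0, carry into subsquare.
Longitude subsquare t = 19; +1 → 20 = u.
The latitude characters are unchanged.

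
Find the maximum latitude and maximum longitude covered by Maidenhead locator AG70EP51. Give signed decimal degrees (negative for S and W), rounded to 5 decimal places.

-29.36667, -165.61667

Field A=0, G=6: +0·20° lon, +6·10° lat → SW at lon -180°, lat -30°.
Square 7, 0: +7·2° lon, +0·1° lat → SW at lon -166°, lat -30°.
Subsquare e=4, p=15: +4·0.0833333° lon, +15·0.0416667° lat → SW at lon -165.667°, lat -29.375°.
Extended square 5, 1: +5·0.00833333° lon, +1·0.00416667° lat → SW at lon -165.625°, lat -29.3708°.
Cell spans 0.00833333° lon × 0.00416667° lat. NE corner is SW corner plus one full cell.
latitude -29.36667, longitude -165.61667.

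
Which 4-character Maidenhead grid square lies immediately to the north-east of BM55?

Longitude square 5; +1 → 6.
Latitude square 5; +1 → 6.

BM66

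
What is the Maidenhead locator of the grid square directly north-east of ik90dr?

IK90es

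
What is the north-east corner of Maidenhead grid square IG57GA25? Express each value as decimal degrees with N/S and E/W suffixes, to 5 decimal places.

22.97500° S, 9.47500° W

Field I=8, G=6: +8·20° lon, +6·10° lat → SW at lon -20°, lat -30°.
Square 5, 7: +5·2° lon, +7·1° lat → SW at lon -10°, lat -23°.
Subsquare g=6, a=0: +6·0.0833333° lon, +0·0.0416667° lat → SW at lon -9.5°, lat -23°.
Extended square 2, 5: +2·0.00833333° lon, +5·0.00416667° lat → SW at lon -9.48333°, lat -22.9792°.
Cell spans 0.00833333° lon × 0.00416667° lat. NE corner is SW corner plus one full cell.
latitude 22.97500° S, longitude 9.47500° W.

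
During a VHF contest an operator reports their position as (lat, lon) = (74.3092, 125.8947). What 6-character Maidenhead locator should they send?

Add 180° to longitude and 90° to latitude: 305.8947, 164.3092.
Field: lon ⌊305.8947/20⌋ = 15 → P; lat ⌊164.3092/10⌋ = 16 → Q.
Square: lon ⌊5.8947/2⌋ = 2; lat ⌊4.3092/1⌋ = 4.
Subsquare: lon ⌊1.8947/0.0833333⌋ = 22 → w; lat ⌊0.3092/0.0416667⌋ = 7 → h.

PQ24wh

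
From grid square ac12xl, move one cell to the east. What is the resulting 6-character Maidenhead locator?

Longitude subsquare x = 23; +1 → 24, wraps to 0 = a, carry into square.
Longitude square 1; +1 → 2.
The latitude characters are unchanged.

AC22al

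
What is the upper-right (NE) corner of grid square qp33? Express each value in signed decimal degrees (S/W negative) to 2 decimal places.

64.00, 148.00

Field Q=16, P=15: +16·20° lon, +15·10° lat → SW at lon 140°, lat 60°.
Square 3, 3: +3·2° lon, +3·1° lat → SW at lon 146°, lat 63°.
Cell spans 2° lon × 1° lat. NE corner is SW corner plus one full cell.
latitude 64.00, longitude 148.00.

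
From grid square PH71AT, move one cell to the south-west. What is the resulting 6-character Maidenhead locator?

PH61xs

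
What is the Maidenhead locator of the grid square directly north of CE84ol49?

CE84om40

Latitude extended square 9; +1 → 10, wraps to 0, carry into subsquare.
Latitude subsquare l = 11; +1 → 12 = m.
The longitude characters are unchanged.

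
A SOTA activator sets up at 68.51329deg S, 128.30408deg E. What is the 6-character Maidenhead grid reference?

PC41dl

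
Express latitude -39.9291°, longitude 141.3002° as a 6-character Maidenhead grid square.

QF00pb

Add 180° to longitude and 90° to latitude: 321.3002, 50.0709.
Field: lon ⌊321.3002/20⌋ = 16 → Q; lat ⌊50.0709/10⌋ = 5 → F.
Square: lon ⌊1.3002/2⌋ = 0; lat ⌊0.0709/1⌋ = 0.
Subsquare: lon ⌊1.3002/0.0833333⌋ = 15 → p; lat ⌊0.0709/0.0416667⌋ = 1 → b.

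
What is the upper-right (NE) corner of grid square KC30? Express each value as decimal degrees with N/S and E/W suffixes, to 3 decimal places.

Field K=10, C=2: +10·20° lon, +2·10° lat → SW at lon 20°, lat -70°.
Square 3, 0: +3·2° lon, +0·1° lat → SW at lon 26°, lat -70°.
Cell spans 2° lon × 1° lat. NE corner is SW corner plus one full cell.
latitude 69.000° S, longitude 28.000° E.

69.000° S, 28.000° E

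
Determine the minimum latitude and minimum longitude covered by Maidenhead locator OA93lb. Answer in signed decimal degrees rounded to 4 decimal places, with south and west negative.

Field O=14, A=0: +14·20° lon, +0·10° lat → SW at lon 100°, lat -90°.
Square 9, 3: +9·2° lon, +3·1° lat → SW at lon 118°, lat -87°.
Subsquare l=11, b=1: +11·0.0833333° lon, +1·0.0416667° lat → SW at lon 118.917°, lat -86.9583°.
latitude -86.9583, longitude 118.9167.

-86.9583, 118.9167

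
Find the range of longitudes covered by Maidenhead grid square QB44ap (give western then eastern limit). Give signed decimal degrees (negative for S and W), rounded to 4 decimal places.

Field Q=16, B=1: +16·20° lon, +1·10° lat → SW at lon 140°, lat -80°.
Square 4, 4: +4·2° lon, +4·1° lat → SW at lon 148°, lat -76°.
Subsquare a=0, p=15: +0·0.0833333° lon, +15·0.0416667° lat → SW at lon 148°, lat -75.375°.
Cell spans 0.0833333° lon × 0.0416667° lat.
west 148.0000, east 148.0833.

148.0000, 148.0833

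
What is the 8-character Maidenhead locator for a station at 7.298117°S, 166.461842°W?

AI62sq48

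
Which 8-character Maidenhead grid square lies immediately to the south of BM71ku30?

Latitude extended square 0; −1 → -1, wraps to 9, carry into subsquare.
Latitude subsquare u = 20; −1 → 19 = t.
The longitude characters are unchanged.

BM71kt39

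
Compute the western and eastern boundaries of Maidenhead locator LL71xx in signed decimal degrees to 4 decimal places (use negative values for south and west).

Field L=11, L=11: +11·20° lon, +11·10° lat → SW at lon 40°, lat 20°.
Square 7, 1: +7·2° lon, +1·1° lat → SW at lon 54°, lat 21°.
Subsquare x=23, x=23: +23·0.0833333° lon, +23·0.0416667° lat → SW at lon 55.9167°, lat 21.9583°.
Cell spans 0.0833333° lon × 0.0416667° lat.
west 55.9167, east 56.0000.

55.9167, 56.0000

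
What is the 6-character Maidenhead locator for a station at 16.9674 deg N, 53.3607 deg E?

LK66qx

Shift to the Maidenhead origin (180°W, 90°S): lon 233.3607, lat 106.9674.
Field (20°×10°, letters A–R): 233.3607/20 → 11 → L, 106.9674/10 → 10 → K; chars LK.
Square (2°×1°, digits 0–9): 13.3607/2 → 6, 6.9674/1 → 6; chars 66.
Subsquare (5′×2.5′, letters a–x): 1.3607/0.0833333 → 16 → q, 0.9674/0.0416667 → 23 → x; chars qx.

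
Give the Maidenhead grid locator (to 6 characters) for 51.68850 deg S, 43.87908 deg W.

Add 180° to longitude and 90° to latitude: 136.1209, 38.3115.
Field: lon ⌊136.1209/20⌋ = 6 → G; lat ⌊38.3115/10⌋ = 3 → D.
Square: lon ⌊16.1209/2⌋ = 8; lat ⌊8.3115/1⌋ = 8.
Subsquare: lon ⌊0.1209/0.0833333⌋ = 1 → b; lat ⌊0.3115/0.0416667⌋ = 7 → h.

GD88bh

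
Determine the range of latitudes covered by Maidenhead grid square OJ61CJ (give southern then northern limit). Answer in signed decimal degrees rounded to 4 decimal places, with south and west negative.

1.3750, 1.4167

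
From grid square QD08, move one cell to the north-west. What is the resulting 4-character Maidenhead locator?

Longitude square 0; −1 → -1, wraps to 9, carry into field.
Longitude field Q = 16; −1 → 15 = P.
Latitude square 8; +1 → 9.

PD99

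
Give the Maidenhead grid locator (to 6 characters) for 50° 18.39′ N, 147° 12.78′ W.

BO60jh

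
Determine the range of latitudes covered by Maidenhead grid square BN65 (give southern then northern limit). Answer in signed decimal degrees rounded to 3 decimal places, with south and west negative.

45.000, 46.000

Field B=1, N=13: +1·20° lon, +13·10° lat → SW at lon -160°, lat 40°.
Square 6, 5: +6·2° lon, +5·1° lat → SW at lon -148°, lat 45°.
Cell spans 2° lon × 1° lat.
south 45.000, north 46.000.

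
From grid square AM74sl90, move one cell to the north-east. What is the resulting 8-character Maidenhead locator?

AM74tl01

Longitude extended square 9; +1 → 10, wraps to 0, carry into subsquare.
Longitude subsquare s = 18; +1 → 19 = t.
Latitude extended square 0; +1 → 1.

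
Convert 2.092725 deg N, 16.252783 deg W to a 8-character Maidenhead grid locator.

IJ12uc92

Add 180° to longitude and 90° to latitude: 163.74722, 92.09273.
Field: 163.74722/20 → 8 → I, 92.09273/10 → 9 → J; chars IJ.
Square: 3.74722/2 → 1, 2.09273/1 → 2; chars 12.
Subsquare: 1.74722/0.0833333 → 20 → u, 0.09273/0.0416667 → 2 → c; chars uc.
Extended square: 0.08055/0.00833333 → 9, 0.00939/0.00416667 → 2; chars 92.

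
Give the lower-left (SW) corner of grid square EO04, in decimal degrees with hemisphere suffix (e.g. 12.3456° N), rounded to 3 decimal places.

Field E=4, O=14: +4·20° lon, +14·10° lat → SW at lon -100°, lat 50°.
Square 0, 4: +0·2° lon, +4·1° lat → SW at lon -100°, lat 54°.
latitude 54.000° N, longitude 100.000° W.

54.000° N, 100.000° W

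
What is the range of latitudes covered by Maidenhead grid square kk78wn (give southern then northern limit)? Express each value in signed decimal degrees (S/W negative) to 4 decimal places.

18.5417, 18.5833

Field K=10, K=10: +10·20° lon, +10·10° lat → SW at lon 20°, lat 10°.
Square 7, 8: +7·2° lon, +8·1° lat → SW at lon 34°, lat 18°.
Subsquare w=22, n=13: +22·0.0833333° lon, +13·0.0416667° lat → SW at lon 35.8333°, lat 18.5417°.
Cell spans 0.0833333° lon × 0.0416667° lat.
south 18.5417, north 18.5833.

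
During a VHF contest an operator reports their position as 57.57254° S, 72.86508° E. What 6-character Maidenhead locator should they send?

MD62kk

Offset from 180°W / 90°S: lon 252.8651°, lat 32.4275°.
Field (20°×10°, letters A–R): lon ⌊252.8651/20⌋ = 12 → M; lat ⌊32.4275/10⌋ = 3 → D.
Square (2°×1°, digits 0–9): lon ⌊12.8651/2⌋ = 6; lat ⌊2.4275/1⌋ = 2.
Subsquare (5′×2.5′, letters a–x): lon ⌊0.8651/0.0833333⌋ = 10 → k; lat ⌊0.4275/0.0416667⌋ = 10 → k.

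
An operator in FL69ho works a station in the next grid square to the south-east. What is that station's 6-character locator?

Longitude subsquare h = 7; +1 → 8 = i.
Latitude subsquare o = 14; −1 → 13 = n.

FL69in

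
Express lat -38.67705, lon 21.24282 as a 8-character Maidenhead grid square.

Shift to the Maidenhead origin (180°W, 90°S): lon 201.24282, lat 51.32295.
Field: 201.24282/20 → 10 → K, 51.32295/10 → 5 → F; chars KF.
Square: 1.24282/2 → 0, 1.32295/1 → 1; chars 01.
Subsquare: 1.24282/0.0833333 → 14 → o, 0.32295/0.0416667 → 7 → h; chars oh.
Extended square: 0.07615/0.00833333 → 9, 0.03128/0.00416667 → 7; chars 97.

KF01oh97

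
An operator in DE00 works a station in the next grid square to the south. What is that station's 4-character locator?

DD09

Latitude square 0; −1 → -1, wraps to 9, carry into field.
Latitude field E = 4; −1 → 3 = D.
The longitude characters are unchanged.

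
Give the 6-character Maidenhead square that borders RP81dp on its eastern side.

RP81ep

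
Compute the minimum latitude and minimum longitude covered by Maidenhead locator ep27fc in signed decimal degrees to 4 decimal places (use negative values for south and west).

67.0833, -95.5833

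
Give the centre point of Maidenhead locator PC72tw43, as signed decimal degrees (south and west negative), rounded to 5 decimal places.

-67.06875, 135.62083

Field P=15, C=2: +15·20° lon, +2·10° lat → SW at lon 120°, lat -70°.
Square 7, 2: +7·2° lon, +2·1° lat → SW at lon 134°, lat -68°.
Subsquare t=19, w=22: +19·0.0833333° lon, +22·0.0416667° lat → SW at lon 135.583°, lat -67.0833°.
Extended square 4, 3: +4·0.00833333° lon, +3·0.00416667° lat → SW at lon 135.617°, lat -67.0708°.
Cell spans 0.00833333° lon × 0.00416667° lat. Centre is SW corner plus half of each.
latitude -67.06875, longitude 135.62083.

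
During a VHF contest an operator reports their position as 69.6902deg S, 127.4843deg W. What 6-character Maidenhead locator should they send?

Offset from 180°W / 90°S: lon 52.5157°, lat 20.3098°.
Field (20°×10°, letters A–R): 52.5157/20 → 2 → C, 20.3098/10 → 2 → C; chars CC.
Square (2°×1°, digits 0–9): 12.5157/2 → 6, 0.3098/1 → 0; chars 60.
Subsquare (5′×2.5′, letters a–x): 0.5157/0.0833333 → 6 → g, 0.3098/0.0416667 → 7 → h; chars gh.

CC60gh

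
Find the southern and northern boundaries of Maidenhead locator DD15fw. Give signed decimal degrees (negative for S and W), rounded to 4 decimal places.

Field D=3, D=3: +3·20° lon, +3·10° lat → SW at lon -120°, lat -60°.
Square 1, 5: +1·2° lon, +5·1° lat → SW at lon -118°, lat -55°.
Subsquare f=5, w=22: +5·0.0833333° lon, +22·0.0416667° lat → SW at lon -117.583°, lat -54.0833°.
Cell spans 0.0833333° lon × 0.0416667° lat.
south -54.0833, north -54.0417.

-54.0833, -54.0417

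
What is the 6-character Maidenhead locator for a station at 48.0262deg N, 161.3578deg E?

RN08qa

Shift to the Maidenhead origin (180°W, 90°S): lon 341.3578, lat 138.0262.
Field (20°×10°, letters A–R): 341.3578/20 → 17 → R, 138.0262/10 → 13 → N; chars RN.
Square (2°×1°, digits 0–9): 1.3578/2 → 0, 8.0262/1 → 8; chars 08.
Subsquare (5′×2.5′, letters a–x): 1.3578/0.0833333 → 16 → q, 0.0262/0.0416667 → 0 → a; chars qa.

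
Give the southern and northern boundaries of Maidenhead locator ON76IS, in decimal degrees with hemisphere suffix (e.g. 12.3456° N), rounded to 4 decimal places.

46.7500° N, 46.7917° N

Field O=14, N=13: +14·20° lon, +13·10° lat → SW at lon 100°, lat 40°.
Square 7, 6: +7·2° lon, +6·1° lat → SW at lon 114°, lat 46°.
Subsquare i=8, s=18: +8·0.0833333° lon, +18·0.0416667° lat → SW at lon 114.667°, lat 46.75°.
Cell spans 0.0833333° lon × 0.0416667° lat.
south 46.7500° N, north 46.7917° N.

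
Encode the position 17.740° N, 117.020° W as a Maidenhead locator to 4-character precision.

DK17

Add 180° to longitude and 90° to latitude: 62.98, 107.74.
Field: 62.98/20 → 3 → D, 107.74/10 → 10 → K; chars DK.
Square: 2.98/2 → 1, 7.74/1 → 7; chars 17.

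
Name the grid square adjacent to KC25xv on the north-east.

KC35aw

Longitude subsquare x = 23; +1 → 24, wraps to 0 = a, carry into square.
Longitude square 2; +1 → 3.
Latitude subsquare v = 21; +1 → 22 = w.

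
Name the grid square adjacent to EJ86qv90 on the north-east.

EJ86rv01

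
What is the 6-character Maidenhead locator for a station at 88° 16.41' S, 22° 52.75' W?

HA81nr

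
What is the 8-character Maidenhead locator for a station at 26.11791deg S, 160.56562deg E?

RG03gv71

Shift to the Maidenhead origin (180°W, 90°S): lon 340.56562, lat 63.88209.
Field: 340.56562/20 → 17 → R, 63.88209/10 → 6 → G; chars RG.
Square: 0.56562/2 → 0, 3.88209/1 → 3; chars 03.
Subsquare: 0.56562/0.0833333 → 6 → g, 0.88209/0.0416667 → 21 → v; chars gv.
Extended square: 0.06562/0.00833333 → 7, 0.00709/0.00416667 → 1; chars 71.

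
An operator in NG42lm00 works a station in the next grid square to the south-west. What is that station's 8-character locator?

NG42kl99

Longitude extended square 0; −1 → -1, wraps to 9, carry into subsquare.
Longitude subsquare l = 11; −1 → 10 = k.
Latitude extended square 0; −1 → -1, wraps to 9, carry into subsquare.
Latitude subsquare m = 12; −1 → 11 = l.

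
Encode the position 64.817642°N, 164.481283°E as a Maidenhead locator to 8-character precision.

RP24ft76

Add 180° to longitude and 90° to latitude: 344.48128, 154.81764.
Field: 344.48128/20 → 17 → R, 154.81764/10 → 15 → P; chars RP.
Square: 4.48128/2 → 2, 4.81764/1 → 4; chars 24.
Subsquare: 0.48128/0.0833333 → 5 → f, 0.81764/0.0416667 → 19 → t; chars ft.
Extended square: 0.06462/0.00833333 → 7, 0.02598/0.00416667 → 6; chars 76.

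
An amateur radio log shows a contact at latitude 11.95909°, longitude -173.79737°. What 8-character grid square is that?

Add 180° to longitude and 90° to latitude: 6.20263, 101.95909.
Field: 6.20263/20 → 0 → A, 101.95909/10 → 10 → K; chars AK.
Square: 6.20263/2 → 3, 1.95909/1 → 1; chars 31.
Subsquare: 0.20263/0.0833333 → 2 → c, 0.95909/0.0416667 → 23 → x; chars cx.
Extended square: 0.03596/0.00833333 → 4, 0.00076/0.00416667 → 0; chars 40.

AK31cx40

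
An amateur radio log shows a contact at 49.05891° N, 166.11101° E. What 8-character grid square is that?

Shift to the Maidenhead origin (180°W, 90°S): lon 346.11101, lat 139.05891.
Field: lon ⌊346.11101/20⌋ = 17 → R; lat ⌊139.05891/10⌋ = 13 → N.
Square: lon ⌊6.11101/2⌋ = 3; lat ⌊9.05891/1⌋ = 9.
Subsquare: lon ⌊0.11101/0.0833333⌋ = 1 → b; lat ⌊0.05891/0.0416667⌋ = 1 → b.
Extended square: lon ⌊0.02768/0.00833333⌋ = 3; lat ⌊0.01724/0.00416667⌋ = 4.

RN39bb34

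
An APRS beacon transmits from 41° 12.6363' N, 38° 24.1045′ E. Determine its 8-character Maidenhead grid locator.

Add 180° to longitude and 90° to latitude: 218.40174, 131.21060.
Field (20°×10°, letters A–R): lon ⌊218.40174/20⌋ = 10 → K; lat ⌊131.21060/10⌋ = 13 → N.
Square (2°×1°, digits 0–9): lon ⌊18.40174/2⌋ = 9; lat ⌊1.21060/1⌋ = 1.
Subsquare (5′×2.5′, letters a–x): lon ⌊0.40174/0.0833333⌋ = 4 → e; lat ⌊0.21060/0.0416667⌋ = 5 → f.
Extended square (30″×15″, digits 0–9): lon ⌊0.06841/0.00833333⌋ = 8; lat ⌊0.00227/0.00416667⌋ = 0.

KN91ef80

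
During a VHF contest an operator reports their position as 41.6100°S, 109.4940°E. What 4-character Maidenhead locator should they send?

Add 180° to longitude and 90° to latitude: 289.49, 48.39.
Field: 289.49/20 → 14 → O, 48.39/10 → 4 → E; chars OE.
Square: 9.49/2 → 4, 8.39/1 → 8; chars 48.

OE48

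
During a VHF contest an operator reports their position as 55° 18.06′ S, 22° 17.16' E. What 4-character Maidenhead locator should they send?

Offset from 180°W / 90°S: lon 202.29°, lat 34.70°.
Field: lon ⌊202.29/20⌋ = 10 → K; lat ⌊34.70/10⌋ = 3 → D.
Square: lon ⌊2.29/2⌋ = 1; lat ⌊4.70/1⌋ = 4.

KD14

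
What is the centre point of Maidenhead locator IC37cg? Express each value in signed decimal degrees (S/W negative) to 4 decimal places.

-62.7292, -13.7917

Field I=8, C=2: +8·20° lon, +2·10° lat → SW at lon -20°, lat -70°.
Square 3, 7: +3·2° lon, +7·1° lat → SW at lon -14°, lat -63°.
Subsquare c=2, g=6: +2·0.0833333° lon, +6·0.0416667° lat → SW at lon -13.8333°, lat -62.75°.
Cell spans 0.0833333° lon × 0.0416667° lat. Centre is SW corner plus half of each.
latitude -62.7292, longitude -13.7917.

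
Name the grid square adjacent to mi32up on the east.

Longitude subsquare u = 20; +1 → 21 = v.
The latitude characters are unchanged.

MI32vp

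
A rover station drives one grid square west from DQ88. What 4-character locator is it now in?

Longitude square 8; −1 → 7.
The latitude characters are unchanged.

DQ78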